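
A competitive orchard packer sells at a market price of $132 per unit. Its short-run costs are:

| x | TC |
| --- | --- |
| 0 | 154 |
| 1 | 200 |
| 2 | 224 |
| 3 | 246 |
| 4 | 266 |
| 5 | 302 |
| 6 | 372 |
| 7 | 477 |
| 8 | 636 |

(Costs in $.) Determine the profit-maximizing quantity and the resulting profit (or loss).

Tabulate TR − TC: x=0: -154; x=1: -68; x=2: 40; x=3: 150; x=4: 262; x=5: 358; x=6: 420; x=7: 447; x=8: 420.
Profit is maximized at x = 7. AVC there is 323/7 = $46.14 ≤ P, so producing beats shutting down (which would give -$154).

x = 7; profit = $447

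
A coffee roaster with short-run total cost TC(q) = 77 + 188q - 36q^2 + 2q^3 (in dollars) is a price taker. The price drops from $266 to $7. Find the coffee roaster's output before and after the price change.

Output falls from 13 to 0 (the firm shuts down)

MC = 188 - 72q + 6q^2; the shutdown threshold is min AVC = $26 (at q = 9).
With P = $266 above the shutdown price, P = MC gives q = 13.
At P = $7 < min AVC = $26, price no longer covers variable cost at any output, so the firm shuts down: q = 0.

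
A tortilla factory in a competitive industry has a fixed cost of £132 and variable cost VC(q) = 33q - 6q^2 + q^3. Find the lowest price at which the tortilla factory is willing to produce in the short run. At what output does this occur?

£24 per unit, at q = 3

The shutdown price is the minimum of AVC. VC = 33q - 6q^2 + q^3, so AVC = 33 - 6q + q^2.
At the minimum of AVC, MC = AVC. MC = 33 - 12q + 3q^2; setting MC = AVC gives 2q^2 - 6q = 0, so q = 3. min AVC = 24.
So the shutdown price is £24.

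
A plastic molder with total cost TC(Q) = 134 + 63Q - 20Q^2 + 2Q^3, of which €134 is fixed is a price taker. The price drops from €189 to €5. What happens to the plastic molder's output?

Output falls from 9 to 0 (the firm shuts down)

AVC = 63 - 20Q + 2Q^2, minimized at Q = 5 where min AVC = €13. MC = 63 - 40Q + 6Q^2.
With P = €189 above the shutdown price, P = MC gives Q = 9.
At P = €5 < min AVC = €13, price no longer covers variable cost at any output, so the firm shuts down: Q = 0.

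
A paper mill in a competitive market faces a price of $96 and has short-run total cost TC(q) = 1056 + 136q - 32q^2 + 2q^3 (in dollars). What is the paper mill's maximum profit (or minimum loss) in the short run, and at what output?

Profit = -$256 at q = 10

AVC = 136 - 32q + 2q^2; min AVC = $8 at q = 8. Since P = $96 ≥ min AVC, the firm produces.
MC = 136 - 64q + 6q^2. Setting P = MC and taking the root on the rising branch gives q* = 10.
TR = 96·10 = 960. TC = 1056 + 160 = 1216. Profit = 960 − 1216 = -$256.
Shutting down would mean losing the fixed cost of $1056, so operating at a loss of $256 is better by $800.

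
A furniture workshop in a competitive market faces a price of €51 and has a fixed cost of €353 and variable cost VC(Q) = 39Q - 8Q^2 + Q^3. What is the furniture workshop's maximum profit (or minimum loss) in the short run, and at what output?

Profit = -€209 at Q = 6

AVC = 39 - 8Q + Q^2 has its minimum €23 at Q = 4; price €51 clears that bar, so the firm operates.
With MC = 39 - 16Q + 3Q^2, P = MC on the upward-sloping part at Q* = 6.
TR = 51·6 = 306. TC = 353 + 162 = 515. Profit = 306 − 515 = -€209.
Shutting down would mean losing the fixed cost of €353, so operating at a loss of €209 is better by €144.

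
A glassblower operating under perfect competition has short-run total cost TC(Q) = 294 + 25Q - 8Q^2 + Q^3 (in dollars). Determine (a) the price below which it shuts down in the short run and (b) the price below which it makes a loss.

Shutdown price = $9; break-even price = $60

AVC = 25 - 8Q + Q^2; minimized at Q = 4, giving min AVC = $9. That is the shutdown price.
ATC = 294/Q + 25 - 8Q + Q^2. Setting dATC/dQ = −294/Q^2 − 8 + 2Q = 0 gives Q = 7 (since 2·7^3 − 8·7^2 = 294).
min ATC = 294/7 + 25 − 8·7 + 7^2 = $60. That is the break-even price.
For $9 ≤ P < $60 the firm produces at a loss; below $9 it shuts down.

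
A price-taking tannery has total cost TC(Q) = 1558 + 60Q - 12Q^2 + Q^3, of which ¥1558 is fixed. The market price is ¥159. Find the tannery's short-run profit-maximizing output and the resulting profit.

Profit = -¥348 at Q = 11

AVC = 60 - 12Q + Q^2 has its minimum ¥24 at Q = 6; price ¥159 clears that bar, so the firm operates.
With MC = 60 - 24Q + 3Q^2, P = MC on the upward-sloping part at Q* = 11.
TR = 159·11 = 1749. TC = 1558 + 539 = 2097. Profit = 1749 − 2097 = -¥348.
Shutting down would mean losing the fixed cost of ¥1558, so operating at a loss of ¥348 is better by ¥1210.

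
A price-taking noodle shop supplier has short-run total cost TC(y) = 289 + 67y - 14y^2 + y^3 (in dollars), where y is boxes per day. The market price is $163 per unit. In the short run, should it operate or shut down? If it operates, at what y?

Produce at y = 12

Strip out fixed cost: VC = 67y - 14y^2 + y^3. Then AVC = 67 - 14y + y^2 and MC = 67 - 28y + 3y^2.
The AVC parabola has its vertex at y = 14/2 = 7, where AVC = 67 - 14·7 + 7^2 = $18.
Since P = $163 ≥ min AVC = $18, price covers variable cost and the firm should produce.
Set P = MC: 163 = 67 - 28y + 3y^2 → -96 - 28y + 3y^2 = 0. The roots are y = -8/3 and y = 12; the profit-maximizing output is on the rising part of MC, so y* = 12.
Check: AVC at y = 12 is $43 ≤ P, so revenue covers variable cost.
Profit = P·y − TC = 163·12 − 805 = $1151.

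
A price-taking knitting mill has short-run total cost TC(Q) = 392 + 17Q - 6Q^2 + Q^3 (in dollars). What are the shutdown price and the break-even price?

Shutdown price = $8; break-even price = $80

Shutdown price = min AVC. AVC = 17 - 6Q + Q^2, with vertex at Q = 3 and minimum $8.
ATC = 392/Q + 17 - 6Q + Q^2. Setting dATC/dQ = −392/Q^2 − 6 + 2Q = 0 gives Q = 7 (since 2·7^3 − 6·7^2 = 392).
min ATC = 392/7 + 17 − 6·7 + 7^2 = $80. That is the break-even price.
For $8 ≤ P < $80 the firm produces at a loss; below $8 it shuts down.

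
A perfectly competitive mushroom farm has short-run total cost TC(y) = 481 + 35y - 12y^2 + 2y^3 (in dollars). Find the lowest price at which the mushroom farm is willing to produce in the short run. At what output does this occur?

The shutdown price is the minimum of AVC. VC = 35y - 12y^2 + 2y^3, so AVC = 35 - 12y + 2y^2.
At the minimum of AVC, MC = AVC. MC = 35 - 24y + 6y^2; setting MC = AVC gives 4y^2 - 12y = 0, so y = 3. min AVC = 17.
So the shutdown price is $17.

$17 per unit, at y = 3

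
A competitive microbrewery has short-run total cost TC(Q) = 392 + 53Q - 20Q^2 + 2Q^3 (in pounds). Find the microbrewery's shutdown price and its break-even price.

Shutdown price = £3; break-even price = £67

AVC = 53 - 20Q + 2Q^2; minimized at Q = 5, giving min AVC = £3. That is the shutdown price.
ATC = 392/Q + 53 - 20Q + 2Q^2. Setting dATC/dQ = −392/Q^2 − 20 + 4Q = 0 gives Q = 7 (since 4·7^3 − 20·7^2 = 392).
min ATC = 392/7 + 53 − 20·7 + 2·7^2 = £67. That is the break-even price.
Between these two prices the firm operates at a loss; above £67 it earns a profit.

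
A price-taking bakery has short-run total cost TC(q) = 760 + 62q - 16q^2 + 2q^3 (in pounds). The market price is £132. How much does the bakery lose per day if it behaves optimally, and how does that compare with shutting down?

AVC = 62 - 16q + 2q^2; min AVC = £30 at q = 4. Since P = £132 ≥ min AVC, the firm produces.
MC = 62 - 32q + 6q^2. Setting P = MC and taking the root on the rising branch gives q* = 7.
TR = 132·7 = 924. TC = 760 + 336 = 1096. Profit = 924 − 1096 = -£172.
Shutting down would mean losing the fixed cost of £760, so operating at a loss of £172 is better by £588.

Profit = -£172 at q = 7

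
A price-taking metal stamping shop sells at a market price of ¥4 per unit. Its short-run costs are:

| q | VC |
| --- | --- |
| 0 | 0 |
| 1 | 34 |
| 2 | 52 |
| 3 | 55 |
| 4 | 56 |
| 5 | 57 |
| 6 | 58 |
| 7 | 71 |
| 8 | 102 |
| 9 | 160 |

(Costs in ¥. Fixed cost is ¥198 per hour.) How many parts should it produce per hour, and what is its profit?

Profit at each row (π = 4q − TC): q=0: -198; q=1: -228; q=2: -242; q=3: -241; q=4: -238; q=5: -235; q=6: -232; q=7: -241; q=8: -268; q=9: -322.
Profit is highest at q = 0. Equivalently, the lowest AVC in the table is 58/6 ≈ ¥9.67 at q = 6, and P = ¥4 falls below it — price never covers variable cost, so the firm shuts down and loses only its fixed cost.

q = 0 (shut down); profit = -¥198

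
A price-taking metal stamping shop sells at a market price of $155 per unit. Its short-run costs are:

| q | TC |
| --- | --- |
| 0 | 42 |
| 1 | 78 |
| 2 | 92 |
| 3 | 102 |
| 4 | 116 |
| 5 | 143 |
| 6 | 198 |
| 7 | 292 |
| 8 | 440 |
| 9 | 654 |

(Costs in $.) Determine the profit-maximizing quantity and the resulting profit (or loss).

Profit at each row (π = 155q − TC): q=0: -42; q=1: 77; q=2: 218; q=3: 363; q=4: 504; q=5: 632; q=6: 732; q=7: 793; q=8: 800; q=9: 741.
Profit is maximized at q = 8. AVC there is 398/8 = $49.75 ≤ P, so producing beats shutting down (which would give -$42).

q = 8; profit = $800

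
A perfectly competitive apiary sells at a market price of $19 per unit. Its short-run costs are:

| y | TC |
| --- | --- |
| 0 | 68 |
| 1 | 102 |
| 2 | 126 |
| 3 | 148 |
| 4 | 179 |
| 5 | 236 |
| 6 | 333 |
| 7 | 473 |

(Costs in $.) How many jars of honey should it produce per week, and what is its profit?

y = 0 (shut down); profit = -$68

Tabulate TR − TC: y=0: -68; y=1: -83; y=2: -88; y=3: -91; y=4: -103; y=5: -141; y=6: -219; y=7: -340.
Profit is highest at y = 0. Equivalently, the lowest AVC in the table is 80/3 ≈ $26.67 at y = 3, and P = $19 falls below it — price never covers variable cost, so the firm shuts down and loses only its fixed cost.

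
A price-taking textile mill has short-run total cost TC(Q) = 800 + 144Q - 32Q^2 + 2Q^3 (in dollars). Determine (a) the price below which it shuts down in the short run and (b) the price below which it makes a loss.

Shutdown price = $16; break-even price = $104

Shutdown price = min AVC. AVC = 144 - 32Q + 2Q^2, with vertex at Q = 8 and minimum $16.
ATC = 800/Q + 144 - 32Q + 2Q^2. Setting dATC/dQ = −800/Q^2 − 32 + 4Q = 0 gives Q = 10 (since 4·10^3 − 32·10^2 = 800).
min ATC = 800/10 + 144 − 32·10 + 2·10^2 = $104. That is the break-even price.
For $16 ≤ P < $104 the firm produces at a loss; below $16 it shuts down.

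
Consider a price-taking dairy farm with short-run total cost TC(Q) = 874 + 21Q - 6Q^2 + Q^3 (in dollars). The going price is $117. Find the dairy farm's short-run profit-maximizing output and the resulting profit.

AVC = 21 - 6Q + Q^2; min AVC = $12 at Q = 3. Since P = $117 ≥ min AVC, the firm produces.
With MC = 21 - 12Q + 3Q^2, P = MC on the upward-sloping part at Q* = 8.
TR = 117·8 = 936. TC = 874 + 296 = 1170. Profit = 936 − 1170 = -$234.
By producing, the firm covers all variable cost plus $640 of fixed cost; shutting down would lose the full $874.

Profit = -$234 at Q = 8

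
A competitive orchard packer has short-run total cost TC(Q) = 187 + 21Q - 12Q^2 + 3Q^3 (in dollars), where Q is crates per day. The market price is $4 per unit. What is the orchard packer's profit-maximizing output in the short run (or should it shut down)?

Strip out fixed cost: VC = 21Q - 12Q^2 + 3Q^3. Then AVC = 21 - 12Q + 3Q^2 and MC = 21 - 24Q + 9Q^2.
The AVC parabola has its vertex at Q = 12/6 = 2, where AVC = 21 - 12·2 + 3·2^2 = $9.
P = $4 lies below min AVC = $9; no output level covers variable cost.
The firm minimizes its loss by shutting down and losing only its fixed cost of $187.

Shut down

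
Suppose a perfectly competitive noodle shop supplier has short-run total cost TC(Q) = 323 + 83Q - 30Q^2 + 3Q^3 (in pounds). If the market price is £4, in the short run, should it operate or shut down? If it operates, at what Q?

Variable cost is VC = 83Q - 30Q^2 + 3Q^3, so AVC = VC/Q = 83 - 30Q + 3Q^2 and MC = dTC/dQ = 83 - 60Q + 9Q^2.
The AVC parabola has its vertex at Q = 30/6 = 5, where AVC = 83 - 30·5 + 3·5^2 = £8.
With P < min AVC (£4 < £8), every unit sold adds to the loss.
Best response: produce nothing and absorb the £323 fixed cost.

Shut down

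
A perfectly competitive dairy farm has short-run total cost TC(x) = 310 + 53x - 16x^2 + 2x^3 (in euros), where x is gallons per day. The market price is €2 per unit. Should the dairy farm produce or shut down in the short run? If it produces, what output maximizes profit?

Shut down

Strip out fixed cost: VC = 53x - 16x^2 + 2x^3. Then AVC = 53 - 16x + 2x^2 and MC = 53 - 32x + 6x^2.
The AVC parabola has its vertex at x = 16/4 = 4, where AVC = 53 - 16·4 + 2·4^2 = €21.
P = €2 lies below min AVC = €21; no output level covers variable cost.
Best response: produce nothing and absorb the €310 fixed cost.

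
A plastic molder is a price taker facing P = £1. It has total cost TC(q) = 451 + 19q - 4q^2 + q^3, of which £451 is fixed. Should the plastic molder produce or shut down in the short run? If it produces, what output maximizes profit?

Variable cost is VC = 19q - 4q^2 + q^3, so AVC = VC/q = 19 - 4q + q^2 and MC = dTC/dq = 19 - 8q + 3q^2.
The AVC parabola has its vertex at q = 4/2 = 2, where AVC = 19 - 4·2 + 2^2 = £15.
P = £1 lies below min AVC = £15; no output level covers variable cost.
Shutting down limits the loss to fixed cost, £451.

Shut down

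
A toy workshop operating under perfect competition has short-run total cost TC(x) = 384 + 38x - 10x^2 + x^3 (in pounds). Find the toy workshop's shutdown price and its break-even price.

Shutdown price = £13; break-even price = £70

Shutdown price = min AVC. AVC = 38 - 10x + x^2, with vertex at x = 5 and minimum £13.
ATC = 384/x + 38 - 10x + x^2. Setting dATC/dx = −384/x^2 − 10 + 2x = 0 gives x = 8 (since 2·8^3 − 10·8^2 = 384).
min ATC = 384/8 + 38 − 10·8 + 8^2 = £70. That is the break-even price.
For £13 ≤ P < £70 the firm produces at a loss; below £13 it shuts down.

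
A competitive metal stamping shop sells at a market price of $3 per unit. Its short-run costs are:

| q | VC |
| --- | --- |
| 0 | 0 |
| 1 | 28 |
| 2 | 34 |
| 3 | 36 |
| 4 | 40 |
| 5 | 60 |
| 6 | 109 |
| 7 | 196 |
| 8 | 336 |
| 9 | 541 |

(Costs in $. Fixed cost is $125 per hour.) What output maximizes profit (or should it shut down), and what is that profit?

q = 0 (shut down); profit = -$125

Tabulate TR − TC: q=0: -125; q=1: -150; q=2: -153; q=3: -152; q=4: -153; q=5: -170; q=6: -216; q=7: -300; q=8: -437; q=9: -639.
Profit is highest at q = 0. Equivalently, the lowest AVC in the table is 40/4 ≈ $10 at q = 4, and P = $3 falls below it — price never covers variable cost, so the firm shuts down and loses only its fixed cost.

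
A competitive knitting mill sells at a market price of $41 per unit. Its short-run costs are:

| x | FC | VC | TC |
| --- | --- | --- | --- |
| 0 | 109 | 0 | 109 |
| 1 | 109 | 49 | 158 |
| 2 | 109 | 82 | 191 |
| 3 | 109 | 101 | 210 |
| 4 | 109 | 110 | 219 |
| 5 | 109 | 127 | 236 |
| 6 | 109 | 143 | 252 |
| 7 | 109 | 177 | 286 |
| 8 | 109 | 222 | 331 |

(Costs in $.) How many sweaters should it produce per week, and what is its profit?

x = 7; profit = $1

Tabulate TR − TC: x=0: -109; x=1: -117; x=2: -109; x=3: -87; x=4: -55; x=5: -31; x=6: -6; x=7: 1; x=8: -3.
Profit is maximized at x = 7. AVC there is 177/7 = $25.29 ≤ P, so producing beats shutting down (which would give -$109).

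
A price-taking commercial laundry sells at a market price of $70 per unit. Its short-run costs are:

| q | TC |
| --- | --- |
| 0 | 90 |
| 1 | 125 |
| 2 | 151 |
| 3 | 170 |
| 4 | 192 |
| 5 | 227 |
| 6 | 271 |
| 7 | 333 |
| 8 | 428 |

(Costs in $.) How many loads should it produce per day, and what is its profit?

q = 7; profit = $157

Profit at each row (π = 70q − TC): q=0: -90; q=1: -55; q=2: -11; q=3: 40; q=4: 88; q=5: 123; q=6: 149; q=7: 157; q=8: 132.
Profit is maximized at q = 7. AVC there is 243/7 = $34.71 ≤ P, so producing beats shutting down (which would give -$90).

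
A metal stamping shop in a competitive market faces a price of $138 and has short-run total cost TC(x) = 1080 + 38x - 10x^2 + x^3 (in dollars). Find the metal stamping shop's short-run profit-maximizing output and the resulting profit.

AVC = 38 - 10x + x^2 has its minimum $13 at x = 5; price $138 clears that bar, so the firm operates.
MC = 38 - 20x + 3x^2. Setting P = MC and taking the root on the rising branch gives x* = 10.
TR = 138·10 = 1380. TC = 1080 + 380 = 1460. Profit = 1380 − 1460 = -$80.
Shutting down would mean losing the fixed cost of $1080, so operating at a loss of $80 is better by $1000.

Profit = -$80 at x = 10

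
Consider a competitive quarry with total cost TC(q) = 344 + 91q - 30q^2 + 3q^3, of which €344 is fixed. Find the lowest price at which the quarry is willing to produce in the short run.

The shutdown price is the minimum of AVC. VC = 91q - 30q^2 + 3q^3, so AVC = 91 - 30q + 3q^2.
dAVC/dq = -30 + 6q = 0 gives q = 5. min AVC = 91 - 30·5 + 3·5^2 = 16.
So the shutdown price is €16.

€16 per unit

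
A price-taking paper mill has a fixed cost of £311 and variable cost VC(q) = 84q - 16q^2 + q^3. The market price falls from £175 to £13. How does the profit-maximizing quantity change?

AVC = 84 - 16q + q^2, minimized at q = 8 where min AVC = £20. MC = 84 - 32q + 3q^2.
With P = £175 above the shutdown price, P = MC gives q = 13.
At P = £13 < min AVC = £20, price no longer covers variable cost at any output, so the firm shuts down: q = 0.

Output falls from 13 to 0 (the firm shuts down)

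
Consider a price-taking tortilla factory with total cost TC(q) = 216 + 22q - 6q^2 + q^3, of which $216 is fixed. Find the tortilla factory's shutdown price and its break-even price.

Shutdown price = $13; break-even price = $58

AVC = 22 - 6q + q^2; minimized at q = 3, giving min AVC = $13. That is the shutdown price.
ATC = 216/q + 22 - 6q + q^2. Setting dATC/dq = −216/q^2 − 6 + 2q = 0 gives q = 6 (since 2·6^3 − 6·6^2 = 216).
min ATC = 216/6 + 22 − 6·6 + 6^2 = $58. That is the break-even price.
For $13 ≤ P < $58 the firm produces at a loss; below $13 it shuts down.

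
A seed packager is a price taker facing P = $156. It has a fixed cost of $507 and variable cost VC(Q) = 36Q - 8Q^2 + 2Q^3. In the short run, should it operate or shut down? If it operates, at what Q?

Variable cost is VC = 36Q - 8Q^2 + 2Q^3, so AVC = VC/Q = 36 - 8Q + 2Q^2 and MC = dTC/dQ = 36 - 16Q + 6Q^2.
AVC is minimized where dAVC/dQ = -8 + 4Q = 0, at Q = 2; min AVC = 36 - 8·2 + 2·2^2 = $28.
P = $156 exceeds min AVC = $28, so the firm stays open.
Solving P = MC: -120 - 16Q + 6Q^2 = 0 ⇒ Q = -10/3 or 6. On the upward-sloping branch, Q* = 6.
Check: AVC at Q = 6 is $60 ≤ P, so revenue covers variable cost.
Profit = P·Q − TC = 156·6 − 867 = $69.

Produce at Q = 6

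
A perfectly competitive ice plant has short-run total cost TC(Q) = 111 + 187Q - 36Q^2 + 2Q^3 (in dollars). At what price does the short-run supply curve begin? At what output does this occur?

$25 per unit, at Q = 9

Short-run supply begins at min AVC. From VC = 187Q - 36Q^2 + 2Q^3, AVC = 187 - 36Q + 2Q^2.
At the minimum of AVC, MC = AVC. MC = 187 - 72Q + 6Q^2; setting MC = AVC gives 4Q^2 - 36Q = 0, so Q = 9. min AVC = 25.
The firm shuts down for any P below $25.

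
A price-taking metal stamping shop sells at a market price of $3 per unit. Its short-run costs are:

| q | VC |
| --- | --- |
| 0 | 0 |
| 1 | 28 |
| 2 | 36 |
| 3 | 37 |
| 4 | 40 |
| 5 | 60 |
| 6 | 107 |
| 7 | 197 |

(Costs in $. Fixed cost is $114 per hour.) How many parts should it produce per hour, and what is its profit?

Profit at each row (π = 3q − TC): q=0: -114; q=1: -139; q=2: -144; q=3: -142; q=4: -142; q=5: -159; q=6: -203; q=7: -290.
Profit is highest at q = 0. Equivalently, the lowest AVC in the table is 40/4 ≈ $10 at q = 4, and P = $3 falls below it — price never covers variable cost, so the firm shuts down and loses only its fixed cost.

q = 0 (shut down); profit = -$114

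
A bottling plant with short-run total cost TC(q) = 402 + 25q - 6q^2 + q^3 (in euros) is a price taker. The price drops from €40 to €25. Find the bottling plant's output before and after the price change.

Output falls from 5 to 4

AVC = 25 - 6q + q^2, minimized at q = 3 where min AVC = €16. MC = 25 - 12q + 3q^2.
At P = €40 ≥ min AVC, set P = MC on the rising branch: q = 5.
At P = €25 ≥ min AVC, set P = MC: q = 4. The firm stays open but cuts output.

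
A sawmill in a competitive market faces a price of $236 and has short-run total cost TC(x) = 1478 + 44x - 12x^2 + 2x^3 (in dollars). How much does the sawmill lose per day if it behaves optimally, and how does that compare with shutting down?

AVC = 44 - 12x + 2x^2 has its minimum $26 at x = 3; price $236 clears that bar, so the firm operates.
MC = 44 - 24x + 6x^2. Setting P = MC and taking the root on the rising branch gives x* = 8.
TR = 236·8 = 1888. TC = 1478 + 608 = 2086. Profit = 1888 − 2086 = -$198.
Shutting down would mean losing the fixed cost of $1478, so operating at a loss of $198 is better by $1280.

Profit = -$198 at x = 8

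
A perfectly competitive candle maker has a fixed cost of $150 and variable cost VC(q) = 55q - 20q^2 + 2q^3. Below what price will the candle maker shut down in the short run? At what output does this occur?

The shutdown price is the minimum of AVC. VC = 55q - 20q^2 + 2q^3, so AVC = 55 - 20q + 2q^2.
dAVC/dq = -20 + 4q = 0 gives q = 5. min AVC = 55 - 20·5 + 2·5^2 = 5.
For P < $5 the firm produces nothing.

$5 per unit, at q = 5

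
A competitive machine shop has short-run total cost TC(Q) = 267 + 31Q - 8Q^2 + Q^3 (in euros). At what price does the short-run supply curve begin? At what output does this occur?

€15 per unit, at Q = 4

The shutdown price is the minimum of AVC. VC = 31Q - 8Q^2 + Q^3, so AVC = 31 - 8Q + Q^2.
dAVC/dQ = -8 + 2Q = 0 gives Q = 4. min AVC = 31 - 8·4 + 4^2 = 15.
For P < €15 the firm produces nothing.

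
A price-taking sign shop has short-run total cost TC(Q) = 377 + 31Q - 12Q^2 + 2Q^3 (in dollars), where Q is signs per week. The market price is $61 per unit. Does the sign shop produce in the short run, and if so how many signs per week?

Strip out fixed cost: VC = 31Q - 12Q^2 + 2Q^3. Then AVC = 31 - 12Q + 2Q^2 and MC = 31 - 24Q + 6Q^2.
AVC is minimized where dAVC/dQ = -12 + 4Q = 0, at Q = 3; min AVC = 31 - 12·3 + 2·3^2 = $13.
P = $61 exceeds min AVC = $13, so the firm stays open.
P = MC gives -30 - 24Q + 6Q^2 = 0, with roots -1 and 5. Take the larger (rising MC): Q* = 5.
Check: AVC at Q = 5 is $21 ≤ P, so revenue covers variable cost.
Profit = P·Q − TC = 61·5 − 482 = -$177, a loss, but smaller than the $377 fixed cost the firm would lose by shutting down.

Produce at Q = 5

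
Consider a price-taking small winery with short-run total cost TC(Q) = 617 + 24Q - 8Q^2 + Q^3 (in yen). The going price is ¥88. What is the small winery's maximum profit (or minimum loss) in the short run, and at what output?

Profit = -¥105 at Q = 8

AVC = 24 - 8Q + Q^2 has its minimum ¥8 at Q = 4; price ¥88 clears that bar, so the firm operates.
With MC = 24 - 16Q + 3Q^2, P = MC on the upward-sloping part at Q* = 8.
TR = 88·8 = 704. TC = 617 + 192 = 809. Profit = 704 − 809 = -¥105.
By producing, the firm covers all variable cost plus ¥512 of fixed cost; shutting down would lose the full ¥617.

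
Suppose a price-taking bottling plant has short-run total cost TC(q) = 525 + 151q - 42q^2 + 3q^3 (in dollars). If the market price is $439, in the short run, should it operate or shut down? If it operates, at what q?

Produce at q = 12

Variable cost is VC = 151q - 42q^2 + 3q^3, so AVC = VC/q = 151 - 42q + 3q^2 and MC = dTC/dq = 151 - 84q + 9q^2.
AVC hits its minimum where MC = AVC, at q = 7, giving min AVC = 151 - 42·7 + 3·7^2 = $4.
P = $439 exceeds min AVC = $4, so the firm stays open.
Solving P = MC: -288 - 84q + 9q^2 = 0 ⇒ q = -8/3 or 12. On the upward-sloping branch, q* = 12.
Check: AVC at q = 12 is $79 ≤ P, so revenue covers variable cost.
Profit = P·q − TC = 439·12 − 1473 = $3795.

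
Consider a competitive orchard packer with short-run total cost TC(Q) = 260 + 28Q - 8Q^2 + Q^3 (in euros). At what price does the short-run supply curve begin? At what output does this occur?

Short-run supply begins at min AVC. From VC = 28Q - 8Q^2 + Q^3, AVC = 28 - 8Q + Q^2.
At the minimum of AVC, MC = AVC. MC = 28 - 16Q + 3Q^2; setting MC = AVC gives 2Q^2 - 8Q = 0, so Q = 4. min AVC = 12.
The firm shuts down for any P below €12.

€12 per unit, at Q = 4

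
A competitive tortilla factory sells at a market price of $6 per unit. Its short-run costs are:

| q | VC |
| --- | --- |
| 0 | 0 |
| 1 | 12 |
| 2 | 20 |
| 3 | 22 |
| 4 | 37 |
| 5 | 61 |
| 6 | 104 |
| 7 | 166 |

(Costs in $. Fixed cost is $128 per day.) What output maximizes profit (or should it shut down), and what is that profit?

Tabulate TR − TC: q=0: -128; q=1: -134; q=2: -136; q=3: -132; q=4: -141; q=5: -159; q=6: -196; q=7: -252.
Profit is highest at q = 0. Equivalently, the lowest AVC in the table is 22/3 ≈ $7.33 at q = 3, and P = $6 falls below it — price never covers variable cost, so the firm shuts down and loses only its fixed cost.

q = 0 (shut down); profit = -$128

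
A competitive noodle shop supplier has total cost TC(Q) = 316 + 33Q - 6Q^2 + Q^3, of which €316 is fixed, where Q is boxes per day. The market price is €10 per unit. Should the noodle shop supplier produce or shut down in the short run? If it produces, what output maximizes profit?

Shut down

Variable cost is VC = 33Q - 6Q^2 + Q^3, so AVC = VC/Q = 33 - 6Q + Q^2 and MC = dTC/dQ = 33 - 12Q + 3Q^2.
AVC is minimized where dAVC/dQ = -6 + 2Q = 0, at Q = 3; min AVC = 33 - 6·3 + 3^2 = €24.
P = €10 lies below min AVC = €24; no output level covers variable cost.
Best response: produce nothing and absorb the €316 fixed cost.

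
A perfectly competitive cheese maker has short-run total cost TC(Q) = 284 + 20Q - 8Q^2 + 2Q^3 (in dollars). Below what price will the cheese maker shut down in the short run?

The shutdown price is the minimum of AVC. VC = 20Q - 8Q^2 + 2Q^3, so AVC = 20 - 8Q + 2Q^2.
dAVC/dQ = -8 + 4Q = 0 gives Q = 2. min AVC = 20 - 8·2 + 2·2^2 = 12.
For P < $12 the firm produces nothing.

$12 per unit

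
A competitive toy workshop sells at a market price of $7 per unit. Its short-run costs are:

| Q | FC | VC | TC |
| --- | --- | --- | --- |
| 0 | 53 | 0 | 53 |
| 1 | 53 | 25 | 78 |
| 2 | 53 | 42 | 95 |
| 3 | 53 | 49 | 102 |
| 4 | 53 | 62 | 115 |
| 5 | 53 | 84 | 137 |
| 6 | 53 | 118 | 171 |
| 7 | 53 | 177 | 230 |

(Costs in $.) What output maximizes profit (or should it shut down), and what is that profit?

Q = 0 (shut down); profit = -$53

Profit at each row (π = 7Q − TC): Q=0: -53; Q=1: -71; Q=2: -81; Q=3: -81; Q=4: -87; Q=5: -102; Q=6: -129; Q=7: -181.
Profit is highest at Q = 0. Equivalently, the lowest AVC in the table is 62/4 ≈ $15.50 at Q = 4, and P = $7 falls below it — price never covers variable cost, so the firm shuts down and loses only its fixed cost.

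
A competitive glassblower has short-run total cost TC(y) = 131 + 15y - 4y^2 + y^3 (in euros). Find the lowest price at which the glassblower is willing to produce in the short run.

The shutdown price is the minimum of AVC. VC = 15y - 4y^2 + y^3, so AVC = 15 - 4y + y^2.
At the minimum of AVC, MC = AVC. MC = 15 - 8y + 3y^2; setting MC = AVC gives 2y^2 - 4y = 0, so y = 2. min AVC = 11.
For P < €11 the firm produces nothing.

€11 per unit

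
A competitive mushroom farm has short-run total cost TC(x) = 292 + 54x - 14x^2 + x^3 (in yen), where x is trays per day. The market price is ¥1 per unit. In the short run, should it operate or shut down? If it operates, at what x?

Shut down

From TC, MC = TC'(x) = 54 - 28x + 3x^2 and AVC = VC/x = 54 - 14x + x^2.
AVC is minimized where dAVC/dx = -14 + 2x = 0, at x = 7; min AVC = 54 - 14·7 + 7^2 = ¥5.
P = ¥1 lies below min AVC = ¥5; no output level covers variable cost.
Best response: produce nothing and absorb the ¥292 fixed cost.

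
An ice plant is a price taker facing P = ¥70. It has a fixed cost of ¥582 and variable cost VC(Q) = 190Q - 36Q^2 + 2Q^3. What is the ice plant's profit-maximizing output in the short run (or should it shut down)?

Variable cost is VC = 190Q - 36Q^2 + 2Q^3, so AVC = VC/Q = 190 - 36Q + 2Q^2 and MC = dTC/dQ = 190 - 72Q + 6Q^2.
The AVC parabola has its vertex at Q = 36/4 = 9, where AVC = 190 - 36·9 + 2·9^2 = ¥28.
P = ¥70 exceeds min AVC = ¥28, so the firm stays open.
Solving P = MC: 120 - 72Q + 6Q^2 = 0 ⇒ Q = 2 or 10. On the upward-sloping branch, Q* = 10.
Check: AVC at Q = 10 is ¥30 ≤ P, so revenue covers variable cost.
Profit = P·Q − TC = 70·10 − 882 = -¥182, a loss, but smaller than the ¥582 fixed cost the firm would lose by shutting down.

Produce at Q = 10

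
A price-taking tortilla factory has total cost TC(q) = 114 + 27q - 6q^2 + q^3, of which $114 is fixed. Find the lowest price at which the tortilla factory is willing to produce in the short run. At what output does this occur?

$18 per unit, at q = 3

The shutdown price is the minimum of AVC. VC = 27q - 6q^2 + q^3, so AVC = 27 - 6q + q^2.
dAVC/dq = -6 + 2q = 0 gives q = 3. min AVC = 27 - 6·3 + 3^2 = 18.
For P < $18 the firm produces nothing.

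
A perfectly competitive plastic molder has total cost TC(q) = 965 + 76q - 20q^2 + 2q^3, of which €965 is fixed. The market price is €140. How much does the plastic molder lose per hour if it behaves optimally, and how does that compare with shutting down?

AVC = 76 - 20q + 2q^2 has its minimum €26 at q = 5; price €140 clears that bar, so the firm operates.
MC = 76 - 40q + 6q^2. Setting P = MC and taking the root on the rising branch gives q* = 8.
TR = 140·8 = 1120. TC = 965 + 352 = 1317. Profit = 1120 − 1317 = -€197.
By producing, the firm covers all variable cost plus €768 of fixed cost; shutting down would lose the full €965.

Profit = -€197 at q = 8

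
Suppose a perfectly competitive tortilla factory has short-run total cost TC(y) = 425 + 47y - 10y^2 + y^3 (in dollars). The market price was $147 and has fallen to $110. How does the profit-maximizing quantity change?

MC = 47 - 20y + 3y^2; the shutdown threshold is min AVC = $22 (at y = 5).
With P = $147 above the shutdown price, P = MC gives y = 10.
At P = $110 ≥ min AVC, set P = MC: y = 9. The firm stays open but cuts output.

Output falls from 10 to 9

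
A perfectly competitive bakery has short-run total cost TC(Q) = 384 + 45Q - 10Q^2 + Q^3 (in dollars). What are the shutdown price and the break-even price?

Shutdown price = $20; break-even price = $77

Shutdown price = min AVC. AVC = 45 - 10Q + Q^2, with vertex at Q = 5 and minimum $20.
ATC = 384/Q + 45 - 10Q + Q^2. Setting dATC/dQ = −384/Q^2 − 10 + 2Q = 0 gives Q = 8 (since 2·8^3 − 10·8^2 = 384).
min ATC = 384/8 + 45 − 10·8 + 8^2 = $77. That is the break-even price.
For $20 ≤ P < $77 the firm produces at a loss; below $20 it shuts down.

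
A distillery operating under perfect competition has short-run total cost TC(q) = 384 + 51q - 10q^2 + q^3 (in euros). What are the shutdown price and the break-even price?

Shutdown price = min AVC. AVC = 51 - 10q + q^2, with vertex at q = 5 and minimum €26.
ATC = 384/q + 51 - 10q + q^2. Setting dATC/dq = −384/q^2 − 10 + 2q = 0 gives q = 8 (since 2·8^3 − 10·8^2 = 384).
min ATC = 384/8 + 51 − 10·8 + 8^2 = €83. That is the break-even price.
Between these two prices the firm operates at a loss; above €83 it earns a profit.

Shutdown price = €26; break-even price = €83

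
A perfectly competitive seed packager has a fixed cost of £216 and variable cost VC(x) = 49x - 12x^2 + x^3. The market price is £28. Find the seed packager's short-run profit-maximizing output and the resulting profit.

Profit = -£118 at x = 7

AVC = 49 - 12x + x^2; min AVC = £13 at x = 6. Since P = £28 ≥ min AVC, the firm produces.
With MC = 49 - 24x + 3x^2, P = MC on the upward-sloping part at x* = 7.
TR = 28·7 = 196. TC = 216 + 98 = 314. Profit = 196 − 314 = -£118.
By producing, the firm covers all variable cost plus £98 of fixed cost; shutting down would lose the full £216.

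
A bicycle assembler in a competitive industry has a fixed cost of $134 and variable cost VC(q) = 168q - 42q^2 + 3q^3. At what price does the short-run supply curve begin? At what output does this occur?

$21 per unit, at q = 7

The shutdown price is the minimum of AVC. VC = 168q - 42q^2 + 3q^3, so AVC = 168 - 42q + 3q^2.
dAVC/dq = -42 + 6q = 0 gives q = 7. min AVC = 168 - 42·7 + 3·7^2 = 21.
The firm shuts down for any P below $21.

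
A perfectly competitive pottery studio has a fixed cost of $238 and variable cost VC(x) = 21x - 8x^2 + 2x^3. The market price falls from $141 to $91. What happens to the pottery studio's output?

Output falls from 6 to 5

AVC = 21 - 8x + 2x^2, minimized at x = 2 where min AVC = $13. MC = 21 - 16x + 6x^2.
With P = $141 above the shutdown price, P = MC gives x = 6.
At P = $91 ≥ min AVC, set P = MC: x = 5. The firm stays open but cuts output.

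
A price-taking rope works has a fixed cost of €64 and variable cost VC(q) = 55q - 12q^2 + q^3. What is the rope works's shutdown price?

The shutdown price is the minimum of AVC. VC = 55q - 12q^2 + q^3, so AVC = 55 - 12q + q^2.
At the minimum of AVC, MC = AVC. MC = 55 - 24q + 3q^2; setting MC = AVC gives 2q^2 - 12q = 0, so q = 6. min AVC = 19.
For P < €19 the firm produces nothing.

€19 per unit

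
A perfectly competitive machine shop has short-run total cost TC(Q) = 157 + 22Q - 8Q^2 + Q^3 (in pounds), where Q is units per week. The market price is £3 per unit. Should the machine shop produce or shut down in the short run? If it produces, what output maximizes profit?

Variable cost is VC = 22Q - 8Q^2 + Q^3, so AVC = VC/Q = 22 - 8Q + Q^2 and MC = dTC/dQ = 22 - 16Q + 3Q^2.
AVC hits its minimum where MC = AVC, at Q = 4, giving min AVC = 22 - 8·4 + 4^2 = £6.
Since P = £3 < min AVC = £6, price fails to cover variable cost at any output.
The firm minimizes its loss by shutting down and losing only its fixed cost of £157.

Shut down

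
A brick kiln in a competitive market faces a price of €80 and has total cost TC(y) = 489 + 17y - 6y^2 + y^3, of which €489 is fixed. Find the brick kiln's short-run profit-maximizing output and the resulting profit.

AVC = 17 - 6y + y^2; min AVC = €8 at y = 3. Since P = €80 ≥ min AVC, the firm produces.
With MC = 17 - 12y + 3y^2, P = MC on the upward-sloping part at y* = 7.
TR = 80·7 = 560. TC = 489 + 168 = 657. Profit = 560 − 657 = -€97.
Shutting down would mean losing the fixed cost of €489, so operating at a loss of €97 is better by €392.

Profit = -€97 at y = 7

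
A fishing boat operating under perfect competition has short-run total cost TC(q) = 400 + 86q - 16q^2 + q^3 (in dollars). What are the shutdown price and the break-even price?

Shutdown price = $22; break-even price = $66

Shutdown price = min AVC. AVC = 86 - 16q + q^2, with vertex at q = 8 and minimum $22.
ATC = 400/q + 86 - 16q + q^2. Setting dATC/dq = −400/q^2 − 16 + 2q = 0 gives q = 10 (since 2·10^3 − 16·10^2 = 400).
min ATC = 400/10 + 86 − 16·10 + 10^2 = $66. That is the break-even price.
For $22 ≤ P < $66 the firm produces at a loss; below $22 it shuts down.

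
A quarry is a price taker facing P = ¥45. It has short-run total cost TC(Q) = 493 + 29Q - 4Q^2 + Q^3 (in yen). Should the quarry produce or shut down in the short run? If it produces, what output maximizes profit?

From TC, MC = TC'(Q) = 29 - 8Q + 3Q^2 and AVC = VC/Q = 29 - 4Q + Q^2.
AVC is minimized where dAVC/dQ = -4 + 2Q = 0, at Q = 2; min AVC = 29 - 4·2 + 2^2 = ¥25.
Because ¥45 ≥ ¥25, revenue can cover variable cost; the firm operates.
Set P = MC: 45 = 29 - 8Q + 3Q^2 → -16 - 8Q + 3Q^2 = 0. The roots are Q = -4/3 and Q = 4; the profit-maximizing output is on the rising part of MC, so Q* = 4.
Check: AVC at Q = 4 is ¥29 ≤ P, so revenue covers variable cost.
Profit = P·Q − TC = 45·4 − 609 = -¥429, a loss, but smaller than the ¥493 fixed cost the firm would lose by shutting down.

Produce at Q = 4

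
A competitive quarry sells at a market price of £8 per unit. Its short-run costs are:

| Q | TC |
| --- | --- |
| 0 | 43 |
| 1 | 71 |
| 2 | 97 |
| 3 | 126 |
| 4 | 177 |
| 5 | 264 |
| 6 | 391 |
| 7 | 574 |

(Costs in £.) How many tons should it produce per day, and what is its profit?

Compute π = P·Q − TC at each output: Q=0: -43; Q=1: -63; Q=2: -81; Q=3: -102; Q=4: -145; Q=5: -224; Q=6: -343; Q=7: -518.
Profit is highest at Q = 0. Equivalently, the lowest AVC in the table is 54/2 ≈ £27 at Q = 2, and P = £8 falls below it — price never covers variable cost, so the firm shuts down and loses only its fixed cost.

Q = 0 (shut down); profit = -£43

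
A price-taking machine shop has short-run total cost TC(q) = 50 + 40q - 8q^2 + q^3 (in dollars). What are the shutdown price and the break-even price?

AVC = 40 - 8q + q^2; minimized at q = 4, giving min AVC = $24. That is the shutdown price.
ATC = 50/q + 40 - 8q + q^2. Setting dATC/dq = −50/q^2 − 8 + 2q = 0 gives q = 5 (since 2·5^3 − 8·5^2 = 50).
min ATC = 50/5 + 40 − 8·5 + 5^2 = $35. That is the break-even price.
For $24 ≤ P < $35 the firm produces at a loss; below $24 it shuts down.

Shutdown price = $24; break-even price = $35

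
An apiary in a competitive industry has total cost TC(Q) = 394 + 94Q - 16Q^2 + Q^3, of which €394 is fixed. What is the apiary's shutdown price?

€30 per unit

The firm shuts down when price falls below the minimum of average variable cost. AVC = VC/Q = 94 - 16Q + Q^2.
At the minimum of AVC, MC = AVC. MC = 94 - 32Q + 3Q^2; setting MC = AVC gives 2Q^2 - 16Q = 0, so Q = 8. min AVC = 30.
The firm shuts down for any P below €30.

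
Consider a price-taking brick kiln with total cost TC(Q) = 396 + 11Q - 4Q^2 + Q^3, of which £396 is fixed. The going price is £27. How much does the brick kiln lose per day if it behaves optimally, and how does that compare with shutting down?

Profit = -£332 at Q = 4

AVC = 11 - 4Q + Q^2; min AVC = £7 at Q = 2. Since P = £27 ≥ min AVC, the firm produces.
MC = 11 - 8Q + 3Q^2. Setting P = MC and taking the root on the rising branch gives Q* = 4.
TR = 27·4 = 108. TC = 396 + 44 = 440. Profit = 108 − 440 = -£332.
By producing, the firm covers all variable cost plus £64 of fixed cost; shutting down would lose the full £396.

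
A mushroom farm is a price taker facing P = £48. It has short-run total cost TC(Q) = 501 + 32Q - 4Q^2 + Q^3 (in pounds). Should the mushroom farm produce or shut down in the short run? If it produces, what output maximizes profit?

Strip out fixed cost: VC = 32Q - 4Q^2 + Q^3. Then AVC = 32 - 4Q + Q^2 and MC = 32 - 8Q + 3Q^2.
AVC hits its minimum where MC = AVC, at Q = 2, giving min AVC = 32 - 4·2 + 2^2 = £28.
P = £48 exceeds min AVC = £28, so the firm stays open.
P = MC gives -16 - 8Q + 3Q^2 = 0, with roots -4/3 and 4. Take the larger (rising MC): Q* = 4.
Check: AVC at Q = 4 is £32 ≤ P, so revenue covers variable cost.
Profit = P·Q − TC = 48·4 − 629 = -£437, a loss, but smaller than the £501 fixed cost the firm would lose by shutting down.

Produce at Q = 4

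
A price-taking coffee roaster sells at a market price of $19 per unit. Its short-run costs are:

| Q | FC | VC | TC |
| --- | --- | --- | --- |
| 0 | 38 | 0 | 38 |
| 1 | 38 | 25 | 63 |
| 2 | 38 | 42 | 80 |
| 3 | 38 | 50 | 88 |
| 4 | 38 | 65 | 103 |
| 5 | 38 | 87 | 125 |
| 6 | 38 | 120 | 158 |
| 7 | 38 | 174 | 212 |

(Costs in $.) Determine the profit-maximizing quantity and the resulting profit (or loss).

Q = 4; profit = -$27

Tabulate TR − TC: Q=0: -38; Q=1: -44; Q=2: -42; Q=3: -31; Q=4: -27; Q=5: -30; Q=6: -44; Q=7: -79.
Profit is maximized at Q = 4. AVC there is 65/4 = $16.25 ≤ P, so producing beats shutting down (which would give -$38).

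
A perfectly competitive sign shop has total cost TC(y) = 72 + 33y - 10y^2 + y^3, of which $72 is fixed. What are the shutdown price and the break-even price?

Shutdown price = $8; break-even price = $21

Shutdown price = min AVC. AVC = 33 - 10y + y^2, with vertex at y = 5 and minimum $8.
ATC = 72/y + 33 - 10y + y^2. Setting dATC/dy = −72/y^2 − 10 + 2y = 0 gives y = 6 (since 2·6^3 − 10·6^2 = 72).
min ATC = 72/6 + 33 − 10·6 + 6^2 = $21. That is the break-even price.
Between these two prices the firm operates at a loss; above $21 it earns a profit.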